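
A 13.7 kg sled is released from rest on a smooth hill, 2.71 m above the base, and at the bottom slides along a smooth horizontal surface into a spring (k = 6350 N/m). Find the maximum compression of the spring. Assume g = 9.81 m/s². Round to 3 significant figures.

Energy conservation (no friction) from release to max compression: mgh = ½kx²
x = √(2mgh/k) = √(2 × 13.7 × 9.81 × 2.71 / 6350) = 0.3387 m

x = 0.339 m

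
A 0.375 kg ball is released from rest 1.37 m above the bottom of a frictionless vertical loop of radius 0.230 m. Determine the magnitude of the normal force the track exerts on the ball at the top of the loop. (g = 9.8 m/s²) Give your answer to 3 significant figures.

Energy from release to top (height 2r): mgh = ½mv_top² + mg(2r)
v_top² = 2g(h − 2r) = 2(9.8)(1.37 − 0.4600) = 17.836 m²/s²
At the top, both N and weight point toward the centre: N + mg = mv_top²/r
N = m(v_top²/r − g) = 0.375(17.836/0.230 − 9.8) = 25.41 N

N = 25.4 N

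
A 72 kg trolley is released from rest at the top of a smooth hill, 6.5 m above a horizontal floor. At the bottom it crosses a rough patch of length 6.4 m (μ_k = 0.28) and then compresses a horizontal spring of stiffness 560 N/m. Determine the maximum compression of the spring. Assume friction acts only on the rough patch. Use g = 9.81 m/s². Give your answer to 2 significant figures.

x = 3.4 m

Initial energy: E₁ = mgh = (72)(9.81)(6.5) = 4591.1 J
Friction removes W_f = μ_k mg d = (0.28)(72)(9.81)(6.4) = 1266 J
Energy reaching the spring: E = 4591.1 − 1266 = 3325.4 J
At max compression ½kx² = E ⇒ x = √(2E/k) = √(2 × 3325.4/560) = 3.446 m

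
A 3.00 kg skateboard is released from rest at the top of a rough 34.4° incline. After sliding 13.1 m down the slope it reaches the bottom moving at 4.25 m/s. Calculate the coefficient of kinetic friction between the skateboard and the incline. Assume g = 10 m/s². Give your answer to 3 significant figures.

mgh = ½mv² + μ_k (mg cosθ) L, with h = L sinθ
mgL sinθ = 222.03 J; ½mv² = 27.094 J
W_f = 222.03 − 27.094 = 194.9 J
μ_k = W_f/(mg cosθ · L) = 194.9/(24.75 × 13.1) = 0.6012

μ_k = 0.601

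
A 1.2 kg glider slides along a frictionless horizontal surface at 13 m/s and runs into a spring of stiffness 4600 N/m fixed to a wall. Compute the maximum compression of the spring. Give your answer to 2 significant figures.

All KE is stored as spring PE at maximum compression: ½mv² = ½kx²
x = v√(m/k) = 13 × √(1.2/4600) = 0.2100 m

x = 0.21 m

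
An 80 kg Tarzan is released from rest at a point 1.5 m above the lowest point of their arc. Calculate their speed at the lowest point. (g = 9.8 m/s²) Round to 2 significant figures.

By conservation of mechanical energy, mgh = ½mv²
v = √(2gh) = √(2 × 9.8 × 1.5) = √29.400 = 5.422 m/s

v = 5.4 m/s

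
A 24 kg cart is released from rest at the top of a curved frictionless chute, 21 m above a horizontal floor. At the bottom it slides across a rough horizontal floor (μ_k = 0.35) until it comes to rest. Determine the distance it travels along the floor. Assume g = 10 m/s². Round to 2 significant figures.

d = 60 m

Applying the work–energy principle:
At rest all PE has been dissipated by friction: mgh = μ_k m g d
d = h/μ_k = 21/0.35 = 60.00 m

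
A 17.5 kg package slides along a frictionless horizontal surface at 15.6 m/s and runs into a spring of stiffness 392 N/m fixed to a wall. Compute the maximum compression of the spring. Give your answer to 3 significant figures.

x = 3.30 m

Conservation of energy between contact and max compression: ½mv² = ½kx²
x = v√(m/k) = 15.6 × √(17.5/392) = 3.296 m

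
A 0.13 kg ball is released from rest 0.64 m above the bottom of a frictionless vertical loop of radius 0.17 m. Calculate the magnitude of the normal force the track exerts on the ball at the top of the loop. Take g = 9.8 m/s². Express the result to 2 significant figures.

N = 3.2 N

Energy from release to top (height 2r): mgh = ½mv_top² + mg(2r)
v_top² = 2g(h − 2r) = 2(9.8)(0.64 − 0.3400) = 5.8800 m²/s²
At the top, both N and weight point toward the centre: N + mg = mv_top²/r
N = m(v_top²/r − g) = 0.13(5.8800/0.17 − 9.8) = 3.222 N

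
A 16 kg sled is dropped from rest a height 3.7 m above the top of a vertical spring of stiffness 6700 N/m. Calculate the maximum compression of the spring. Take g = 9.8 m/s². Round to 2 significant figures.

x = 0.44 m

Measuring PE from the top of the relaxed spring, at max compression the sled has dropped H + x with zero KE, so:
mg(H + x) = ½kx²
½(6700)x² − (16)(9.8)x − (16)(9.8)(3.7) = 0
3350x² − 156.8x − 580.2 = 0
x = [156.8 + √(24586 + 7.7741e+06)]/(2 × 3350) = 0.4402 m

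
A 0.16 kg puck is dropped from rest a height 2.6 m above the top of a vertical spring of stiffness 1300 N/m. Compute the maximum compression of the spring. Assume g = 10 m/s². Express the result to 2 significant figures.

Take the reference level at the top of the uncompressed spring. At max compression the puck has fallen H + x and is momentarily at rest:
mg(H + x) = ½kx²
½(1300)x² − (0.16)(10)x − (0.16)(10)(2.6) = 0
650.0x² − 1.600x − 4.160 = 0
x = [1.600 + √(2.560 + 10816)]/(2 × 650.0) = 0.08124 m

x = 0.081 m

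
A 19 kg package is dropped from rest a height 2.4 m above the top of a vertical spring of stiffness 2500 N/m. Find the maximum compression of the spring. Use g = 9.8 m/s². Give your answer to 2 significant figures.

Let x be the compression. The total drop is H + x, and the package is instantaneously at rest at max compression, so energy conservation gives:
mg(H + x) = ½kx²
½(2500)x² − (19)(9.8)x − (19)(9.8)(2.4) = 0
1250x² − 186.2x − 446.9 = 0
x = [186.2 + √(34670 + 2.2344e+06)]/(2 × 1250) = 0.6770 m

x = 0.68 m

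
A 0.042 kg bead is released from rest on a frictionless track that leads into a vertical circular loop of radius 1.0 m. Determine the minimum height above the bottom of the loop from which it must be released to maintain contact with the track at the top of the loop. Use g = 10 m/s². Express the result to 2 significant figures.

h = 2.5 m

At the top, for minimum speed gravity alone supplies the centripetal force: mg = mv_top²/r ⇒ v_top² = gr = 10.00 m²/s²
Energy conservation from release height h to the top (height 2r): mgh = ½mv_top² + mg(2r)
h = v_top²/(2g) + 2r = r/2 + 2r = 5r/2 = 2.500 m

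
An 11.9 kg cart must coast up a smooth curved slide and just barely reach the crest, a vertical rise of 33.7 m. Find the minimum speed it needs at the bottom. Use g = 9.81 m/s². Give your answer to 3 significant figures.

At the top it is momentarily at rest, so all KE converts to PE: ½mv² = mgh
v = √(2gh) = √(2 × 9.81 × 33.7) = 25.71 m/s

v = 25.7 m/s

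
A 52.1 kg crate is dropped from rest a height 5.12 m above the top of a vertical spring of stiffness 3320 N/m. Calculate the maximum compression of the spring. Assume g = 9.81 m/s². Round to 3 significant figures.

Measuring PE from the top of the relaxed spring, at max compression the crate has dropped H + x with zero KE, so:
mg(H + x) = ½kx²
½(3320)x² − (52.1)(9.81)x − (52.1)(9.81)(5.12) = 0
1660x² − 511.1x − 2617 = 0
x = [511.1 + √(261224 + 1.7376e+07)]/(2 × 1660) = 1.419 m

x = 1.42 m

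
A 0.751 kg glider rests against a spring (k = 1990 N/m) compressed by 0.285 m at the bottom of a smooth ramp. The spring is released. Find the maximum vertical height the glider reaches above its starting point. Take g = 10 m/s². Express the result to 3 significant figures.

Energy conservation from release to the highest point: ½kx² = mgh
h = kx²/(2mg) = (1990)(0.285)²/(2 × 0.751 × 10) = 10.76 m

h = 10.8 m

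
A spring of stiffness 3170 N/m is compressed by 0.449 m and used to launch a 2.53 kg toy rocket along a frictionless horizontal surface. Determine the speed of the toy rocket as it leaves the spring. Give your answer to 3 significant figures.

v = 15.9 m/s

Spring PE converts entirely to kinetic energy: ½kx² = ½mv²
v = x√(k/m) = 0.449 × √(3170/2.53) = 15.89 m/s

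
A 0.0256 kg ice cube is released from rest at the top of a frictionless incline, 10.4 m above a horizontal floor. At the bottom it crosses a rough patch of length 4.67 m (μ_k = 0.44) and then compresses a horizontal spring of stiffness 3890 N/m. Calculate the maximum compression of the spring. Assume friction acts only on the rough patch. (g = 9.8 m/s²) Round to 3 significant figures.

x = 0.0328 m

Initial energy: E₁ = mgh = (0.0256)(9.8)(10.4) = 2.6092 J
Friction removes W_f = μ_k mg d = (0.44)(0.0256)(9.8)(4.67) = 0.5155 J
Energy reaching the spring: E = 2.6092 − 0.5155 = 2.0936 J
At max compression ½kx² = E ⇒ x = √(2E/k) = √(2 × 2.0936/3890) = 0.03281 m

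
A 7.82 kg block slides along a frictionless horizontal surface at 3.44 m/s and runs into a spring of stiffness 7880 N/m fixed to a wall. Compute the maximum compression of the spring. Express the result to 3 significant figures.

x = 0.108 m

Conservation of energy between contact and max compression: ½mv² = ½kx²
x = v√(m/k) = 3.44 × √(7.82/7880) = 0.1084 m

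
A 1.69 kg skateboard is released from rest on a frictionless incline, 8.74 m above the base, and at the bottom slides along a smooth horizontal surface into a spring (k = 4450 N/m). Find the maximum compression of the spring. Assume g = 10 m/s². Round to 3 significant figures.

x = 0.258 m

Energy conservation (no friction) from release to max compression: mgh = ½kx²
x = √(2mgh/k) = √(2 × 1.69 × 10 × 8.74 / 4450) = 0.2577 m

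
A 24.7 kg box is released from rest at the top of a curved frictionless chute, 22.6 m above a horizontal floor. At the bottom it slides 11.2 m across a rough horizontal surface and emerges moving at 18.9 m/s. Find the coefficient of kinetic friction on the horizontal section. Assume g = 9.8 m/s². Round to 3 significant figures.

μ_k = 0.391

Energy bookkeeping (friction removes W_f = μ_k N d):
mgh = ½mv² + μ_k m g d
mgh = 5470.6 J; ½mv² = 4411.5 J
W_f = 5470.6 − 4411.5 = 1059 J
μ_k = W_f/(mg·d) = 1059/(242.1 × 11.2) = 0.3906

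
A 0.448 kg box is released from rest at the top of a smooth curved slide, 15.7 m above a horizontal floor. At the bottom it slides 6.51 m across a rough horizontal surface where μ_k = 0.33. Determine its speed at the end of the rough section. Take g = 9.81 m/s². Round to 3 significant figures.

v = 16.3 m/s

Applying the work–energy principle:
mgh = ½mv² + μ_k m g d
W_f = μ_k mg d = (0.33)(0.448)(9.81)(6.51) = 9.442 J
½mv² = mgh − W_f = 69.000 − 9.442 = 59.558 J
v = √(2 × 59.558/0.448) = 16.31 m/s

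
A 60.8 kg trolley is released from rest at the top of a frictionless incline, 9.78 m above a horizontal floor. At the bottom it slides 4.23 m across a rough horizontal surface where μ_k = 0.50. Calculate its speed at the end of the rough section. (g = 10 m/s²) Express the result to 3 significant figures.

Energy at the top = energy at the end + work done against friction:
mgh = ½mv² + μ_k m g d
W_f = μ_k mg d = (0.50)(60.8)(10)(4.23) = 1286 J
½mv² = mgh − W_f = 5946.2 − 1286 = 4660.3 J
v = √(2 × 4660.3/60.8) = 12.38 m/s

v = 12.4 m/s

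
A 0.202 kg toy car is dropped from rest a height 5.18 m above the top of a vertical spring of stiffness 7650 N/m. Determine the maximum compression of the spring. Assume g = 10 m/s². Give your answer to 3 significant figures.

Let x be the compression. The total drop is H + x, and the car is instantaneously at rest at max compression, so energy conservation gives:
mg(H + x) = ½kx²
½(7650)x² − (0.202)(10)x − (0.202)(10)(5.18) = 0
3825x² − 2.020x − 10.46 = 0
x = [2.020 + √(4.080 + 160093)]/(2 × 3825) = 0.05257 m

x = 0.0526 m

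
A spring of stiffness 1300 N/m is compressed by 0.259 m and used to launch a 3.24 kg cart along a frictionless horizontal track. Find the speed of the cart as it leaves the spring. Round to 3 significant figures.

v = 5.19 m/s

Conservation of energy: ½kx² = ½mv²
v = x√(k/m) = 0.259 × √(1300/3.24) = 5.188 m/s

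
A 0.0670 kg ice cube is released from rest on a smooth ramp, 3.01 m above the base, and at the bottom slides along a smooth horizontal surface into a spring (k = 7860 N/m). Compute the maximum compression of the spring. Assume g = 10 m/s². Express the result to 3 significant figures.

Gravitational PE at the top equals spring PE at max compression: mgh = ½kx²
x = √(2mgh/k) = √(2 × 0.0670 × 10 × 3.01 / 7860) = 0.02265 m

x = 0.0227 m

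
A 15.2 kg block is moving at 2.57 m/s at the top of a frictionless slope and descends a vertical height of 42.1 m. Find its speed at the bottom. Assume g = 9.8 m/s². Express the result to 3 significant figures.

v = 28.8 m/s

Equating total energy at the two states: ½mv₀² + mgh = ½mv²
v² = v₀² + 2gh = (2.57)² + 2(9.8)(42.1) = 831.76
v = √831.76 = 28.84 m/s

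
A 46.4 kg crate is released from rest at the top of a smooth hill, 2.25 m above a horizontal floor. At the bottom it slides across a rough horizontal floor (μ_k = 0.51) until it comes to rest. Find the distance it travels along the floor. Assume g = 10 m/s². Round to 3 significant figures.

d = 4.41 m

Applying the work–energy principle:
At rest all PE has been dissipated by friction: mgh = μ_k m g d
d = h/μ_k = 2.25/0.51 = 4.412 m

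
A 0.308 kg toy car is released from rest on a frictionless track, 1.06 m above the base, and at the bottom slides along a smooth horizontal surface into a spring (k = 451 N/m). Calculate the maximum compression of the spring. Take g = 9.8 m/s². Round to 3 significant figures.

x = 0.119 m

At max compression the car is momentarily at rest: mgh = ½kx²
x = √(2mgh/k) = √(2 × 0.308 × 9.8 × 1.06 / 451) = 0.1191 m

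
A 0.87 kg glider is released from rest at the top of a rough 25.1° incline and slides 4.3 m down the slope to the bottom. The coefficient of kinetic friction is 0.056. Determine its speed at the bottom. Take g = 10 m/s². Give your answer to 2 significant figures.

v = 5.7 m/s

Work–energy: mg(L sinθ) − μ_k(mg cosθ)L = ½mv²
mgh = mgL sinθ = (0.87)(10)(4.3)sin25.1° = 15.869 J
W_f = μ_k mg cosθ · L = (0.056)(0.87)(10)cos25.1°·4.3 = 1.897 J
½mv² = 15.869 − 1.897 = 13.972 J
v = √(2 × 13.972/0.87) = 5.667 m/s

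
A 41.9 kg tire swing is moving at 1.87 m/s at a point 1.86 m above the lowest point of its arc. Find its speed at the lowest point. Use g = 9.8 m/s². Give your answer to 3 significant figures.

v = 6.32 m/s

Equating total energy at the two states: ½mv₀² + mgh = ½mv²
v² = v₀² + 2gh = (1.87)² + 2(9.8)(1.86) = 39.953
v = √39.953 = 6.321 m/s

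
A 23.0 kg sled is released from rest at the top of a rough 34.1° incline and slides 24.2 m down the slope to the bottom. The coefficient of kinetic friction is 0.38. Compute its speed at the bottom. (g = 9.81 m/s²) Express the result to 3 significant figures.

Taking the bottom as reference, mgh = ½mv² + μ_k N L with h = L sinθ, N = mg cosθ:
mgh = mgL sinθ = (23.0)(9.81)(24.2)sin34.1° = 3061.2 J
W_f = μ_k mg cosθ · L = (0.38)(23.0)(9.81)cos34.1°·24.2 = 1718 J
½mv² = 3061.2 − 1718 = 1343.1 J
v = √(2 × 1343.1/23.0) = 10.81 m/s

v = 10.8 m/s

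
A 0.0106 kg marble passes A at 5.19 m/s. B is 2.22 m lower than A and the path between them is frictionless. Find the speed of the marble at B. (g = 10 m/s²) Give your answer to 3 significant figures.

v = 8.45 m/s

Mechanical energy is conserved (no friction): ½mv₀² + mgh = ½mv²
v² = v₀² + 2gh = (5.19)² + 2(10)(2.22) = 71.336
v = √71.336 = 8.446 m/s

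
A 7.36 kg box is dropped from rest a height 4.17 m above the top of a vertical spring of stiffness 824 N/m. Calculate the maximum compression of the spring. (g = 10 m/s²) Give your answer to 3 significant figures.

Let x be the compression. The total drop is H + x, and the box is instantaneously at rest at max compression, so energy conservation gives:
mg(H + x) = ½kx²
½(824)x² − (7.36)(10)x − (7.36)(10)(4.17) = 0
412.0x² − 73.60x − 306.9 = 0
x = [73.60 + √(5417 + 505791)]/(2 × 412.0) = 0.9570 m

x = 0.957 m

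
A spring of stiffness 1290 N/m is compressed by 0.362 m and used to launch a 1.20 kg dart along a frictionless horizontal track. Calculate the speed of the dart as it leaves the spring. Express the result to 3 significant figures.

v = 11.9 m/s

The dart leaves the spring when the spring is at natural length, so ½kx² = ½mv²
v = x√(k/m) = 0.362 × √(1290/1.20) = 11.87 m/s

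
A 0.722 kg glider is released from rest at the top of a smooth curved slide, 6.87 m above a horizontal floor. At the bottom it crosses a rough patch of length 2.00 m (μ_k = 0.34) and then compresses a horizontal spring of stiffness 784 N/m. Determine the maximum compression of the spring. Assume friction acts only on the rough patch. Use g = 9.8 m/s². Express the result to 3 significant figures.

x = 0.334 m

Initial energy: E₁ = mgh = (0.722)(9.8)(6.87) = 48.609 J
Friction removes W_f = μ_k mg d = (0.34)(0.722)(9.8)(2.00) = 4.811 J
Energy reaching the spring: E = 48.609 − 4.811 = 43.798 J
At max compression ½kx² = E ⇒ x = √(2E/k) = √(2 × 43.798/784) = 0.3343 m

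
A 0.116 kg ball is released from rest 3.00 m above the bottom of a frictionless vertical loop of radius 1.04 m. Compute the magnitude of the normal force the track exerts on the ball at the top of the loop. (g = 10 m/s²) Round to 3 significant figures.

Energy from release to top (height 2r): mgh = ½mv_top² + mg(2r)
v_top² = 2g(h − 2r) = 2(10)(3.00 − 2.080) = 18.400 m²/s²
At the top, both N and weight point toward the centre: N + mg = mv_top²/r
N = m(v_top²/r − g) = 0.116(18.400/1.04 − 10) = 0.8923 N

N = 0.892 N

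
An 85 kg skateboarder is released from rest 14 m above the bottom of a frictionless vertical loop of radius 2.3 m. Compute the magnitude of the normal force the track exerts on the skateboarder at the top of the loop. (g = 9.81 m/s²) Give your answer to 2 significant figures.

Energy from release to top (height 2r): mgh = ½mv_top² + mg(2r)
v_top² = 2g(h − 2r) = 2(9.81)(14 − 4.600) = 184.43 m²/s²
At the top, both N and weight point toward the centre: N + mg = mv_top²/r
N = m(v_top²/r − g) = 85(184.43/2.3 − 9.81) = 5982 N

N = 6000 N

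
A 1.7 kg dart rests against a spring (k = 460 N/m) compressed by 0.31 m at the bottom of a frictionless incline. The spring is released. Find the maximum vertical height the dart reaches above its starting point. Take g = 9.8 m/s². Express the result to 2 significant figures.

At maximum height the dart is at rest, so ½kx² = mgh
h = kx²/(2mg) = (460)(0.31)²/(2 × 1.7 × 9.8) = 1.327 m

h = 1.3 m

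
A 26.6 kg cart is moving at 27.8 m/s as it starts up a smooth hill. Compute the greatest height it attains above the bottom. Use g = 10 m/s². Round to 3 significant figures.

Setting KE at the bottom equal to PE gained: ½mv² = mgh
h = v²/(2g) = 27.8²/(2 × 10) = 38.64 m

h = 38.6 m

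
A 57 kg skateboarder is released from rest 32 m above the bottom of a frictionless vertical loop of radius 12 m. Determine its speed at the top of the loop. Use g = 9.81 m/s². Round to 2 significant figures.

v = 13 m/s

Energy conservation: mgh = ½mv_top² + mg(2r)
v_top² = 2g(h − 2r) = 2(9.81)(32 − 24.00) = 157.0
v_top = 12.53 m/s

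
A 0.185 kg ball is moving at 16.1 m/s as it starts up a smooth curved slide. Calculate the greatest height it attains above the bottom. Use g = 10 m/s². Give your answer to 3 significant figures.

By energy conservation, ½mv² = mgh
h = v²/(2g) = 16.1²/(2 × 10) = 12.96 m

h = 13.0 m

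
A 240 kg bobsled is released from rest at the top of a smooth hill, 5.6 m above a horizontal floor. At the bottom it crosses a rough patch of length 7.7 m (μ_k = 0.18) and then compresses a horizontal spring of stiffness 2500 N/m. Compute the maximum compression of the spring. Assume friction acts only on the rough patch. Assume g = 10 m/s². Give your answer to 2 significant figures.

Initial energy: E₁ = mgh = (240)(10)(5.6) = 13440 J
Friction removes W_f = μ_k mg d = (0.18)(240)(10)(7.7) = 3326 J
Energy reaching the spring: E = 13440 − 3326 = 10114 J
At max compression ½kx² = E ⇒ x = √(2E/k) = √(2 × 10114/2500) = 2.844 m

x = 2.8 m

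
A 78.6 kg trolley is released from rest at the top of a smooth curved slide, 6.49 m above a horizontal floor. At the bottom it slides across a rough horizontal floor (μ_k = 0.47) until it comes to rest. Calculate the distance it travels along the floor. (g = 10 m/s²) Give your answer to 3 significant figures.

Applying the work–energy principle:
At rest all PE has been dissipated by friction: mgh = μ_k m g d
d = h/μ_k = 6.49/0.47 = 13.81 m

d = 13.8 m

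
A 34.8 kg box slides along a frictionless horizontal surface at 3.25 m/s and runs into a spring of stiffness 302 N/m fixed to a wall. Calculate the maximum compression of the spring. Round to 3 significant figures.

All KE is stored as spring PE at maximum compression: ½mv² = ½kx²
x = v√(m/k) = 3.25 × √(34.8/302) = 1.103 m

x = 1.10 m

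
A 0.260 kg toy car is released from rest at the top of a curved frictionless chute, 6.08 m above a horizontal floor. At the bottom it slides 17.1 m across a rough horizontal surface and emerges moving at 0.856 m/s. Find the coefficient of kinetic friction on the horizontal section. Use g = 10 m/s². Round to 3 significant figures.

Applying the work–energy principle:
mgh = ½mv² + μ_k m g d
mgh = 15.808 J; ½mv² = 0.095256 J
W_f = 15.808 − 0.095256 = 15.71 J
μ_k = W_f/(mg·d) = 15.71/(2.600 × 17.1) = 0.3534

μ_k = 0.353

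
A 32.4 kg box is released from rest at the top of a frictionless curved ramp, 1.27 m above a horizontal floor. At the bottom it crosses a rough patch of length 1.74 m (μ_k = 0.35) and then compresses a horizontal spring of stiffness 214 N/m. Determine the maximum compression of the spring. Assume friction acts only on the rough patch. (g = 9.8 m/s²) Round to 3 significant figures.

x = 1.40 m

Initial energy: E₁ = mgh = (32.4)(9.8)(1.27) = 403.25 J
Friction removes W_f = μ_k mg d = (0.35)(32.4)(9.8)(1.74) = 193.4 J
Energy reaching the spring: E = 403.25 − 193.4 = 209.88 J
At max compression ½kx² = E ⇒ x = √(2E/k) = √(2 × 209.88/214) = 1.401 m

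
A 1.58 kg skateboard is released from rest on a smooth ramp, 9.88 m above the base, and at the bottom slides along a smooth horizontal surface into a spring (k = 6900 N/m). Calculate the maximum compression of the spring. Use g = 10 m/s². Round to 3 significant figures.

x = 0.213 m

Gravitational PE at the top equals spring PE at max compression: mgh = ½kx²
x = √(2mgh/k) = √(2 × 1.58 × 10 × 9.88 / 6900) = 0.2127 m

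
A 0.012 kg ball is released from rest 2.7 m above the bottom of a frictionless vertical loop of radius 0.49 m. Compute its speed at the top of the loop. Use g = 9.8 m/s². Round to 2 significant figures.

v = 5.8 m/s

Energy conservation: mgh = ½mv_top² + mg(2r)
v_top² = 2g(h − 2r) = 2(9.8)(2.7 − 0.9800) = 33.71
v_top = 5.806 m/s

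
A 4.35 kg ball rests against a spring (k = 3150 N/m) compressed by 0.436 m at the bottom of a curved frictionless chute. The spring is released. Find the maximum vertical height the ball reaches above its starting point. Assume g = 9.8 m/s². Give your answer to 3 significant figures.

h = 7.02 m

At maximum height the ball is at rest, so ½kx² = mgh
h = kx²/(2mg) = (3150)(0.436)²/(2 × 4.35 × 9.8) = 7.023 m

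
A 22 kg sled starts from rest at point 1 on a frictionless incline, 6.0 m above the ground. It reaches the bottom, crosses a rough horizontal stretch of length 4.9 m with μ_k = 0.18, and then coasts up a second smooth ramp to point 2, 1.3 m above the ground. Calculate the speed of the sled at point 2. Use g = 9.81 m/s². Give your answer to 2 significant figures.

Energy at 1: mgh₁ = (22)(9.81)(6.0) = 1294.9 J
Friction loss: W_f = μ_k mg d = 190.4 J
At 2: ½mv² + mgh₂ = mgh₁ − W_f
½mv² = 1294.9 − 190.4 − 280.57 = 824.00 J
v = √(2 × 824.00/22) = 8.655 m/s

v = 8.7 m/s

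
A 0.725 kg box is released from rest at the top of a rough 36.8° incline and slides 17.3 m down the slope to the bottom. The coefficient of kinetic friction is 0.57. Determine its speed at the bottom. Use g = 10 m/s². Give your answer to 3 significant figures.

Work–energy: mg(L sinθ) − μ_k(mg cosθ)L = ½mv²
mgh = mgL sinθ = (0.725)(10)(17.3)sin36.8° = 75.133 J
W_f = μ_k mg cosθ · L = (0.57)(0.725)(10)cos36.8°·17.3 = 57.25 J
½mv² = 75.133 − 57.25 = 17.886 J
v = √(2 × 17.886/0.725) = 7.024 m/s

v = 7.02 m/s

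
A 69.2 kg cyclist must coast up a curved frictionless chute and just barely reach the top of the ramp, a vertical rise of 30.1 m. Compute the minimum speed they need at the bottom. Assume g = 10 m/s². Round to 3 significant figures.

v = 24.5 m/s

At the top they are momentarily at rest, so all KE converts to PE: ½mv² = mgh
v = √(2gh) = √(2 × 10 × 30.1) = 24.54 m/s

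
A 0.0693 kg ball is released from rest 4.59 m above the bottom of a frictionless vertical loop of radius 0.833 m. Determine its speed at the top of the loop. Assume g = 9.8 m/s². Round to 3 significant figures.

v = 7.57 m/s

Energy conservation: mgh = ½mv_top² + mg(2r)
v_top² = 2g(h − 2r) = 2(9.8)(4.59 − 1.666) = 57.31
v_top = 7.570 m/s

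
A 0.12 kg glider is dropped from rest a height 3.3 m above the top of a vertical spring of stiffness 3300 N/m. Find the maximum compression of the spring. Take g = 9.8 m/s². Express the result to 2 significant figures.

x = 0.049 m

Let x be the compression. The total drop is H + x, and the glider is instantaneously at rest at max compression, so energy conservation gives:
mg(H + x) = ½kx²
½(3300)x² − (0.12)(9.8)x − (0.12)(9.8)(3.3) = 0
1650x² − 1.176x − 3.881 = 0
x = [1.176 + √(1.383 + 25613)]/(2 × 1650) = 0.04886 m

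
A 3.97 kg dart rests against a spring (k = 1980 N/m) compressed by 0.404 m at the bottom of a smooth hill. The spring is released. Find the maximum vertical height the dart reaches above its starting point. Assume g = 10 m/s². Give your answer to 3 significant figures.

h = 4.07 m

At maximum height the dart is at rest, so ½kx² = mgh
h = kx²/(2mg) = (1980)(0.404)²/(2 × 3.97 × 10) = 4.070 m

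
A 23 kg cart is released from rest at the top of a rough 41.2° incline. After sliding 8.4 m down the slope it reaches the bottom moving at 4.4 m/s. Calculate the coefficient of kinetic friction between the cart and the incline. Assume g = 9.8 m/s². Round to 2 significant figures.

The energy dissipated by friction is the PE lost minus the KE gained:
mgL sinθ = 1247.1 J; ½mv² = 222.64 J
W_f = 1247.1 − 222.64 = 1024 J
μ_k = W_f/(mg cosθ · L) = 1024/(169.6 × 8.4) = 0.7192

μ_k = 0.72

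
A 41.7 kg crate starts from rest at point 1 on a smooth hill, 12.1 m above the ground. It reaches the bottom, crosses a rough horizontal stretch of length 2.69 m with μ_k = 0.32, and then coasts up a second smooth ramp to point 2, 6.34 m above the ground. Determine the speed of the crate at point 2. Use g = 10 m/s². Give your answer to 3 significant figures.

v = 9.90 m/s

Energy at 1: mgh₁ = (41.7)(10)(12.1) = 5045.7 J
Friction loss: W_f = μ_k mg d = 359.0 J
At 2: ½mv² + mgh₂ = mgh₁ − W_f
½mv² = 5045.7 − 359.0 − 2643.8 = 2043.0 J
v = √(2 × 2043.0/41.7) = 9.899 m/s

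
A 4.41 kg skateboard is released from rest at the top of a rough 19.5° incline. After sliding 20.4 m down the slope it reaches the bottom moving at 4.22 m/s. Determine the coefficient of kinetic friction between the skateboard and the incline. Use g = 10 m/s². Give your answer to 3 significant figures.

Energy balance down the incline: mg L sinθ − ½mv² = μ_k (mg cosθ) L
mgL sinθ = 300.31 J; ½mv² = 39.268 J
W_f = 300.31 − 39.268 = 261.0 J
μ_k = W_f/(mg cosθ · L) = 261.0/(41.57 × 20.4) = 0.3078

μ_k = 0.308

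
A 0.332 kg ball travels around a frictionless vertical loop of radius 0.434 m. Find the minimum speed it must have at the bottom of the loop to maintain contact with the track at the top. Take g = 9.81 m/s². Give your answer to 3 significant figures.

At the top: mg = mv_top²/r ⇒ v_top² = gr = 4.258 m²/s²
Energy from bottom to top (height 2r): ½mv_bot² = ½mv_top² + mg(2r)
v_bot² = gr + 4gr = 5gr = 21.29
v_bot = √(5gr) = 4.614 m/s

v = 4.61 m/s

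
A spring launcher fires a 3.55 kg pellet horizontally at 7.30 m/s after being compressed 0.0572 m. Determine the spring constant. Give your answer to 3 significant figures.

k = 57800 N/m

Energy stored in the spring equals the launch KE: ½kx² = ½mv²
k = mv²/x² = (3.55)(7.30)²/(0.0572)² = 57821 N/m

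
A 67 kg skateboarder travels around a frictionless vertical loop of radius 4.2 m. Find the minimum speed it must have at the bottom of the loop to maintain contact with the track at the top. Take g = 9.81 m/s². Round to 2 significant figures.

At the top: mg = mv_top²/r ⇒ v_top² = gr = 41.20 m²/s²
Energy from bottom to top (height 2r): ½mv_bot² = ½mv_top² + mg(2r)
v_bot² = gr + 4gr = 5gr = 206.0
v_bot = √(5gr) = 14.35 m/s

v = 14 m/s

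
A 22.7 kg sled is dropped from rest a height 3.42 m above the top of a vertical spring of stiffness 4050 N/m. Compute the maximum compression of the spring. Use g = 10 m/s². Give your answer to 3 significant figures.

x = 0.678 m

Measuring PE from the top of the relaxed spring, at max compression the sled has dropped H + x with zero KE, so:
mg(H + x) = ½kx²
½(4050)x² − (22.7)(10)x − (22.7)(10)(3.42) = 0
2025x² − 227.0x − 776.3 = 0
x = [227.0 + √(51529 + 6.2884e+06)]/(2 × 2025) = 0.6778 m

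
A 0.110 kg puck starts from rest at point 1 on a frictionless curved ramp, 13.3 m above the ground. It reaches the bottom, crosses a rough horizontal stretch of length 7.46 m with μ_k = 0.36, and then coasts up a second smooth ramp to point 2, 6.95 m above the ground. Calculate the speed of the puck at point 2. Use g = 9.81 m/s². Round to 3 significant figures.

Energy at 1: mgh₁ = (0.110)(9.81)(13.3) = 14.352 J
Friction loss: W_f = μ_k mg d = 2.898 J
At 2: ½mv² + mgh₂ = mgh₁ − W_f
½mv² = 14.352 − 2.898 − 7.4997 = 3.9543 J
v = √(2 × 3.9543/0.110) = 8.479 m/s

v = 8.48 m/s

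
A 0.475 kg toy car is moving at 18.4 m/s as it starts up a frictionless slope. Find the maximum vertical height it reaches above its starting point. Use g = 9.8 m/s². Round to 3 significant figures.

h = 17.3 m

Setting KE at the bottom equal to PE gained: ½mv² = mgh
h = v²/(2g) = 18.4²/(2 × 9.8) = 17.27 m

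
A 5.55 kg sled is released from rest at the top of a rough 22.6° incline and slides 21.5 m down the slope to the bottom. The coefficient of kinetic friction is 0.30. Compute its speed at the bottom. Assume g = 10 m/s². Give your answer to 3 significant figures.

v = 6.79 m/s

Taking the bottom as reference, mgh = ½mv² + μ_k N L with h = L sinθ, N = mg cosθ:
mgh = mgL sinθ = (5.55)(10)(21.5)sin22.6° = 458.56 J
W_f = μ_k mg cosθ · L = (0.30)(5.55)(10)cos22.6°·21.5 = 330.5 J
½mv² = 458.56 − 330.5 = 128.07 J
v = √(2 × 128.07/5.55) = 6.794 m/s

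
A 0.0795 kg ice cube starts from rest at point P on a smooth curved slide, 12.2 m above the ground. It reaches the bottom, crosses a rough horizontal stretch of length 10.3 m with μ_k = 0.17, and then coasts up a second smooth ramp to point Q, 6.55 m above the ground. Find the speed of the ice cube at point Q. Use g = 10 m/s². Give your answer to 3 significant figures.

Energy at P: mgh₁ = (0.0795)(10)(12.2) = 9.6990 J
Friction loss: W_f = μ_k mg d = 1.392 J
At Q: ½mv² + mgh₂ = mgh₁ − W_f
½mv² = 9.6990 − 1.392 − 5.2073 = 3.0997 J
v = √(2 × 3.0997/0.0795) = 8.831 m/s

v = 8.83 m/s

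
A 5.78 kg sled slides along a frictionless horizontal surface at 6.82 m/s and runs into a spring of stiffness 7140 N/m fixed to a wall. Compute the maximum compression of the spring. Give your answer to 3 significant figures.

x = 0.194 m

Conservation of energy between contact and max compression: ½mv² = ½kx²
x = v√(m/k) = 6.82 × √(5.78/7140) = 0.1940 m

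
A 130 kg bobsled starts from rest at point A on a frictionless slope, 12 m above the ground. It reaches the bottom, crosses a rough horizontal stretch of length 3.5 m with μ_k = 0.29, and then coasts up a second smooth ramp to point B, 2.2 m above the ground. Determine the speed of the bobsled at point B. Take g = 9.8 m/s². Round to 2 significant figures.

v = 13 m/s

Energy at A: mgh₁ = (130)(9.8)(12) = 15288 J
Friction loss: W_f = μ_k mg d = 1293 J
At B: ½mv² + mgh₂ = mgh₁ − W_f
½mv² = 15288 − 1293 − 2802.8 = 11192 J
v = √(2 × 11192/130) = 13.12 m/s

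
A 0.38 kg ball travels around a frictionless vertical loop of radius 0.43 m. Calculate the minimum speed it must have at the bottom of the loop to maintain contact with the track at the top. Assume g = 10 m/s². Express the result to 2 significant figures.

At the top: mg = mv_top²/r ⇒ v_top² = gr = 4.300 m²/s²
Energy from bottom to top (height 2r): ½mv_bot² = ½mv_top² + mg(2r)
v_bot² = gr + 4gr = 5gr = 21.50
v_bot = √(5gr) = 4.637 m/s

v = 4.6 m/s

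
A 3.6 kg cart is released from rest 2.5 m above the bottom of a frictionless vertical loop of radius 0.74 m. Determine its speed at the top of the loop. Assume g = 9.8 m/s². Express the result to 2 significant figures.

Energy conservation: mgh = ½mv_top² + mg(2r)
v_top² = 2g(h − 2r) = 2(9.8)(2.5 − 1.480) = 19.99
v_top = 4.471 m/s

v = 4.5 m/s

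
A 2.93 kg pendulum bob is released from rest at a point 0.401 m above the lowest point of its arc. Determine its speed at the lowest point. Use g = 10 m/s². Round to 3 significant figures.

Mechanical energy is conserved (no friction): mgh = ½mv²
The mass cancels from both sides.
v = √(2gh) = √(2 × 10 × 0.401) = √8.0200 = 2.832 m/s

v = 2.83 m/s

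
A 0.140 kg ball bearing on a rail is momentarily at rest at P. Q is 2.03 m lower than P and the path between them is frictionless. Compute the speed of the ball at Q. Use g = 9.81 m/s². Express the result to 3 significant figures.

v = 6.31 m/s

By conservation of mechanical energy, mgh = ½mv²
v = √(2gh) = √(2 × 9.81 × 2.03) = √39.829 = 6.311 m/s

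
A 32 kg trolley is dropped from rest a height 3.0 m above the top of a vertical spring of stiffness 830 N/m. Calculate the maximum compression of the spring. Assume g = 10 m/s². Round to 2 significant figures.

x = 2.0 m

Take the reference level at the top of the uncompressed spring. At max compression the trolley has fallen H + x and is momentarily at rest:
mg(H + x) = ½kx²
½(830)x² − (32)(10)x − (32)(10)(3.0) = 0
415.0x² − 320.0x − 960.0 = 0
x = [320.0 + √(102400 + 1.5936e+06)]/(2 × 415.0) = 1.955 m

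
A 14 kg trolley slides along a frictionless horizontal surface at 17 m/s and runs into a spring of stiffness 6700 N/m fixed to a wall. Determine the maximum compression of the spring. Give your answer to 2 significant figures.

All KE is stored as spring PE at maximum compression: ½mv² = ½kx²
x = v√(m/k) = 17 × √(14/6700) = 0.7771 m

x = 0.78 m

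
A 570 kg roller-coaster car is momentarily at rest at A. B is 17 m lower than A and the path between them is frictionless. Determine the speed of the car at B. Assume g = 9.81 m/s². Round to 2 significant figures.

Energy conservation between the two points: mgh = ½mv²
v = √(2gh) = √(2 × 9.81 × 17) = √333.54 = 18.26 m/s

v = 18 m/s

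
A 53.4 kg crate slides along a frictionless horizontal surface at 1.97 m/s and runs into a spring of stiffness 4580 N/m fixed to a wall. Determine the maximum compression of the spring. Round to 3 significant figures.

x = 0.213 m

At max compression the crate is momentarily at rest: ½mv² = ½kx²
x = v√(m/k) = 1.97 × √(53.4/4580) = 0.2127 m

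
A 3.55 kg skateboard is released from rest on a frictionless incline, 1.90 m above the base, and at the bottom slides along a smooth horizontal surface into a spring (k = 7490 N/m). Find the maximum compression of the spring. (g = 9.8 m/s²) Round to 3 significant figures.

x = 0.133 m

Gravitational PE at the top equals spring PE at max compression: mgh = ½kx²
x = √(2mgh/k) = √(2 × 3.55 × 9.8 × 1.90 / 7490) = 0.1329 m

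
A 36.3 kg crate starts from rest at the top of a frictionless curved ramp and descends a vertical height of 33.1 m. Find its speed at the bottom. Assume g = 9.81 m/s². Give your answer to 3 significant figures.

By conservation of mechanical energy, mgh = ½mv²
v = √(2gh) = √(2 × 9.81 × 33.1) = √649.42 = 25.48 m/s

v = 25.5 m/s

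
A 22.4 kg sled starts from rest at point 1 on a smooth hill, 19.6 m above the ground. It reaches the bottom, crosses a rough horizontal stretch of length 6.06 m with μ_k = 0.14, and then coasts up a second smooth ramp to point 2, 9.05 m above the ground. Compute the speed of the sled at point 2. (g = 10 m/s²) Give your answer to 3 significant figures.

Energy at 1: mgh₁ = (22.4)(10)(19.6) = 4390.4 J
Friction loss: W_f = μ_k mg d = 190.0 J
At 2: ½mv² + mgh₂ = mgh₁ − W_f
½mv² = 4390.4 − 190.0 − 2027.2 = 2173.2 J
v = √(2 × 2173.2/22.4) = 13.93 m/s

v = 13.9 m/s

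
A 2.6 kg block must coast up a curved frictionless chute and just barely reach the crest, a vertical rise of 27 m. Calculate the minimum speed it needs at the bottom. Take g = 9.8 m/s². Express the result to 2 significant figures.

v = 23 m/s

At the top it is momentarily at rest, so all KE converts to PE: ½mv² = mgh
v = √(2gh) = √(2 × 9.8 × 27) = 23.00 m/s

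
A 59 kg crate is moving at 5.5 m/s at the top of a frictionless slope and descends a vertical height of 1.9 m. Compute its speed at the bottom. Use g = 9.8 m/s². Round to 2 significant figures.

Energy conservation between the two points: ½mv₀² + mgh = ½mv²
v² = v₀² + 2gh = (5.5)² + 2(9.8)(1.9) = 67.490
v = √67.490 = 8.215 m/s

v = 8.2 m/s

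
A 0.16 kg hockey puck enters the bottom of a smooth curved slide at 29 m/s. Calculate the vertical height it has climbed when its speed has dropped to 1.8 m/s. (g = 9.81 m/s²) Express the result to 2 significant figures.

Energy balance between the two points: ½mv₁² = ½mv₂² + mgh
h = (v₁² − v₂²)/(2g) = (29² − 1.8²)/(2 × 9.81) = 42.70 m

h = 43 m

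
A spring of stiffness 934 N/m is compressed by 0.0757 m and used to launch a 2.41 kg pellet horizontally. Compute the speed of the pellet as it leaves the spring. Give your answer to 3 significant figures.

Conservation of energy: ½kx² = ½mv²
v = x√(k/m) = 0.0757 × √(934/2.41) = 1.490 m/s

v = 1.49 m/s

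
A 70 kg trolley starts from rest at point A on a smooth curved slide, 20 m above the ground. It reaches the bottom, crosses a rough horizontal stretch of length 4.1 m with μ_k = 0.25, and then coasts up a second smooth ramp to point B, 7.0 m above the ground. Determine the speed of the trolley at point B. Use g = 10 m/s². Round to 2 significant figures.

Energy at A: mgh₁ = (70)(10)(20) = 14000 J
Friction loss: W_f = μ_k mg d = 717.5 J
At B: ½mv² + mgh₂ = mgh₁ − W_f
½mv² = 14000 − 717.5 − 4900.0 = 8382.5 J
v = √(2 × 8382.5/70) = 15.48 m/s

v = 15 m/s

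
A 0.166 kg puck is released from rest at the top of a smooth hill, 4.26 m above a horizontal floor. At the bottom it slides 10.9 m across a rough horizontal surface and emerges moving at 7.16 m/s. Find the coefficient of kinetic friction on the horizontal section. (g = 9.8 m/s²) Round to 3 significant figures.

μ_k = 0.151

Energy bookkeeping (friction removes W_f = μ_k N d):
mgh = ½mv² + μ_k m g d
mgh = 6.9302 J; ½mv² = 4.2550 J
W_f = 6.9302 − 4.2550 = 2.675 J
μ_k = W_f/(mg·d) = 2.675/(1.627 × 10.9) = 0.1509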